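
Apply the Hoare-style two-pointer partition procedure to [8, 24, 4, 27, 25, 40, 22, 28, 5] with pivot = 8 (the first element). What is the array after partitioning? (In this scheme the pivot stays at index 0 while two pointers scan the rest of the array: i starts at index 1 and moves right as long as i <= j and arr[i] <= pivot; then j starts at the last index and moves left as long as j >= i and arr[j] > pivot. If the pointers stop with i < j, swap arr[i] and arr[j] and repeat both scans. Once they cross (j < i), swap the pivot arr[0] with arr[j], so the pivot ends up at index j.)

Hoare-style two-pointer partition with pivot = 8:

Initial array: [8, 24, 4, 27, 25, 40, 22, 28, 5]

Pointers start at i = 1, j = 8.
i stops at index 1 (arr[1]=24 > 8), j stops at index 8 (arr[8]=5 <= 8): swap arr[1] and arr[8], array becomes [8, 5, 4, 27, 25, 40, 22, 28, 24]
i ends at 3, j ends at 2: the pointers have crossed (j < i), so scanning stops.

Swap pivot arr[0] with arr[2] to place pivot at position 2: [4, 5, 8, 27, 25, 40, 22, 28, 24]
Pivot position: 2

After partitioning with pivot 8, the array becomes [4, 5, 8, 27, 25, 40, 22, 28, 24]. The pivot is placed at index 2. All elements to the left of the pivot are <= 8, and all elements to the right are > 8.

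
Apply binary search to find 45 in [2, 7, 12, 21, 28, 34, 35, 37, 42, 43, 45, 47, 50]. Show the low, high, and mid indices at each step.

Binary search for 45 in [2, 7, 12, 21, 28, 34, 35, 37, 42, 43, 45, 47, 50]:

lo=0, hi=12, mid=6, arr[mid]=35 -> 35 < 45, search right half
lo=7, hi=12, mid=9, arr[mid]=43 -> 43 < 45, search right half
lo=10, hi=12, mid=11, arr[mid]=47 -> 47 > 45, search left half
lo=10, hi=10, mid=10, arr[mid]=45 -> Found target at index 10!

Binary search finds 45 at index 10 after 4 comparisons. The search repeatedly halves the search space by comparing with the middle element.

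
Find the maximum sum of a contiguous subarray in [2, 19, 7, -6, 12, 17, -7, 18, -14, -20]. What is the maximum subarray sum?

Using Kadane's algorithm on [2, 19, 7, -6, 12, 17, -7, 18, -14, -20]:

Scanning through the array:
Position 1 (value 19): max_ending_here = 21, max_so_far = 21
Position 2 (value 7): max_ending_here = 28, max_so_far = 28
Position 3 (value -6): max_ending_here = 22, max_so_far = 28
Position 4 (value 12): max_ending_here = 34, max_so_far = 34
Position 5 (value 17): max_ending_here = 51, max_so_far = 51
Position 6 (value -7): max_ending_here = 44, max_so_far = 51
Position 7 (value 18): max_ending_here = 62, max_so_far = 62
Position 8 (value -14): max_ending_here = 48, max_so_far = 62
Position 9 (value -20): max_ending_here = 28, max_so_far = 62

Maximum subarray: [2, 19, 7, -6, 12, 17, -7, 18]
Maximum sum: 62

The maximum subarray is [2, 19, 7, -6, 12, 17, -7, 18] with sum 62. This subarray runs from index 0 to index 7.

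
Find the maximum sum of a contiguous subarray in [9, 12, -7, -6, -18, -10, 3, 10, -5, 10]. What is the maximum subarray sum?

Using Kadane's algorithm on [9, 12, -7, -6, -18, -10, 3, 10, -5, 10]:

Scanning through the array:
Position 1 (value 12): max_ending_here = 21, max_so_far = 21
Position 2 (value -7): max_ending_here = 14, max_so_far = 21
Position 3 (value -6): max_ending_here = 8, max_so_far = 21
Position 4 (value -18): max_ending_here = -10, max_so_far = 21
Position 5 (value -10): max_ending_here = -10, max_so_far = 21
Position 6 (value 3): max_ending_here = 3, max_so_far = 21
Position 7 (value 10): max_ending_here = 13, max_so_far = 21
Position 8 (value -5): max_ending_here = 8, max_so_far = 21
Position 9 (value 10): max_ending_here = 18, max_so_far = 21

Maximum subarray: [9, 12]
Maximum sum: 21

The maximum subarray is [9, 12] with sum 21. This subarray runs from index 0 to index 1.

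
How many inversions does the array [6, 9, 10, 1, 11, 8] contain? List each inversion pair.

Finding inversions in [6, 9, 10, 1, 11, 8]:

(0, 3): arr[0]=6 > arr[3]=1
(1, 3): arr[1]=9 > arr[3]=1
(1, 5): arr[1]=9 > arr[5]=8
(2, 3): arr[2]=10 > arr[3]=1
(2, 5): arr[2]=10 > arr[5]=8
(4, 5): arr[4]=11 > arr[5]=8

Total inversions: 6

The array has 6 inversion(s): (0,3), (1,3), (1,5), (2,3), (2,5), (4,5). Each pair (i,j) satisfies i < j and arr[i] > arr[j].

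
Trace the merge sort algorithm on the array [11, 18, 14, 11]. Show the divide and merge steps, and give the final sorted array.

Merge sort trace:

Split: [11, 18, 14, 11] -> [11, 18] and [14, 11]
  Split: [11, 18] -> [11] and [18]
  Merge: [11] + [18] -> [11, 18]
  Split: [14, 11] -> [14] and [11]
  Merge: [14] + [11] -> [11, 14]
Merge: [11, 18] + [11, 14] -> [11, 11, 14, 18]

Final sorted array: [11, 11, 14, 18]

The merge sort proceeds by recursively splitting the array and merging sorted halves.
After all merges, the sorted array is [11, 11, 14, 18].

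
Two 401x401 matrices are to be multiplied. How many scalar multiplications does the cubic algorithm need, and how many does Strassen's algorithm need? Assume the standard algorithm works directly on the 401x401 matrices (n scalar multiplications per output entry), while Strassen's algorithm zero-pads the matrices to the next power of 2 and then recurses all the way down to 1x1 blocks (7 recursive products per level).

Matrix multiplication for 401x401 matrices:

Strassen's algorithm requires power-of-2 dimensions. Pad 401x401 to 512x512 (next power of 2).

Standard algorithm: 401^3 = 64481201 multiplications
Strassen's algorithm: 7^(log2(512)) = 7^9 = 40353607 multiplications
Savings: 64481201 - 40353607 = 24127594 multiplications

Standard: 64481201 multiplications (401^3). Strassen: 40353607 multiplications (7^9, after padding to 512x512). Strassen reduces 8 recursive multiplications to 7 at each level.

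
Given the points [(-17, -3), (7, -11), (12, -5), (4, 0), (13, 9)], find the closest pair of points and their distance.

Computing all pairwise distances among 5 points:

d((-17, -3), (7, -11)) = 25.2982
d((-17, -3), (12, -5)) = 29.0689
d((-17, -3), (4, 0)) = 21.2132
d((-17, -3), (13, 9)) = 32.311
d((7, -11), (12, -5)) = 7.8102 <-- minimum
d((7, -11), (4, 0)) = 11.4018
d((7, -11), (13, 9)) = 20.8806
d((12, -5), (4, 0)) = 9.434
d((12, -5), (13, 9)) = 14.0357
d((4, 0), (13, 9)) = 12.7279

Closest pair: (7, -11) and (12, -5) with distance 7.8102

The closest pair is (7, -11) and (12, -5) with Euclidean distance 7.8102. For 5 points, brute-force pairwise comparison is shown above. For large n, the divide-and-conquer algorithm (sort by x, recurse on halves, check the dividing strip) achieves O(n log n).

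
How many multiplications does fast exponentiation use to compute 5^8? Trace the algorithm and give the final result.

Computing 5^8 by squaring (build up from 5^1; each line after the first costs one multiplication):

5^1 = 5
5^2 = (5^1)^2 = 5^2 = 25
5^4 = (5^2)^2 = 25^2 = 625
5^8 = (5^4)^2 = 625^2 = 390625

Result: 390625
Multiplications needed: 3 (3 lines after 5^1)

5^8 = 390625. Using exponentiation by squaring, this requires 3 multiplications. The key idea: if the exponent is even, square the half-power; if odd, multiply by the base once.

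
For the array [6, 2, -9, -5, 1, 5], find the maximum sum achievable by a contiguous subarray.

Using Kadane's algorithm on [6, 2, -9, -5, 1, 5]:

Scanning through the array:
Position 1 (value 2): max_ending_here = 8, max_so_far = 8
Position 2 (value -9): max_ending_here = -1, max_so_far = 8
Position 3 (value -5): max_ending_here = -5, max_so_far = 8
Position 4 (value 1): max_ending_here = 1, max_so_far = 8
Position 5 (value 5): max_ending_here = 6, max_so_far = 8

Maximum subarray: [6, 2]
Maximum sum: 8

The maximum subarray is [6, 2] with sum 8. This subarray runs from index 0 to index 1.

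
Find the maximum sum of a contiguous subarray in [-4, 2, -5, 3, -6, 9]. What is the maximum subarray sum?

Using Kadane's algorithm on [-4, 2, -5, 3, -6, 9]:

Scanning through the array:
Position 1 (value 2): max_ending_here = 2, max_so_far = 2
Position 2 (value -5): max_ending_here = -3, max_so_far = 2
Position 3 (value 3): max_ending_here = 3, max_so_far = 3
Position 4 (value -6): max_ending_here = -3, max_so_far = 3
Position 5 (value 9): max_ending_here = 9, max_so_far = 9

Maximum subarray: [9]
Maximum sum: 9

The maximum subarray is [9] with sum 9. This subarray runs from index 5 to index 5.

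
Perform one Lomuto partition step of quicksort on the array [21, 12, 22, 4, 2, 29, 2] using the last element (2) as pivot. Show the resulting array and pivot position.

Lomuto partition with pivot = 2:

Initial array: [21, 12, 22, 4, 2, 29, 2]

arr[0]=21 > 2: no swap
arr[1]=12 > 2: no swap
arr[2]=22 > 2: no swap
arr[3]=4 > 2: no swap
arr[4]=2 <= 2: swap with position 0, array becomes [2, 12, 22, 4, 21, 29, 2]
arr[5]=29 > 2: no swap

Place pivot at position 1: [2, 2, 22, 4, 21, 29, 12]
Pivot position: 1

After partitioning with pivot 2, the array becomes [2, 2, 22, 4, 21, 29, 12]. The pivot is placed at index 1. All elements to the left of the pivot are <= 2, and all elements to the right are > 2.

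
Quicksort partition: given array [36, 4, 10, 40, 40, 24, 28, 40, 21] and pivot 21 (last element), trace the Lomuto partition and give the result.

Lomuto partition with pivot = 21:

Initial array: [36, 4, 10, 40, 40, 24, 28, 40, 21]

arr[0]=36 > 21: no swap
arr[1]=4 <= 21: swap with position 0, array becomes [4, 36, 10, 40, 40, 24, 28, 40, 21]
arr[2]=10 <= 21: swap with position 1, array becomes [4, 10, 36, 40, 40, 24, 28, 40, 21]
arr[3]=40 > 21: no swap
arr[4]=40 > 21: no swap
arr[5]=24 > 21: no swap
arr[6]=28 > 21: no swap
arr[7]=40 > 21: no swap

Place pivot at position 2: [4, 10, 21, 40, 40, 24, 28, 40, 36]
Pivot position: 2

After partitioning with pivot 21, the array becomes [4, 10, 21, 40, 40, 24, 28, 40, 36]. The pivot is placed at index 2. All elements to the left of the pivot are <= 21, and all elements to the right are > 21.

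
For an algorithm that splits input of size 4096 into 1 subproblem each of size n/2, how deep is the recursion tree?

For divide and conquer with division factor 2:

Problem sizes at each level:
Level 0: 4096
Level 1: 2048
Level 2: 1024
Level 3: 512
Level 4: 256
Level 5: 128
Level 6: 64
Level 7: 32
Level 8: 16
Level 9: 8
Level 10: 4
Level 11: 2
Level 12: 1

The root is level 0 and the size-1 base case is level 12 (the tree spans levels 0 through 12, i.e. 13 levels counting the root), so the depth is the number of divisions: log_2(4096) = 12

The recursion tree depth is log_2(4096) = 12. At each level, the problem size is divided by 2, so it takes 12 divisions to reduce to a base case of size 1. The algorithm makes 1 recursive call at each level.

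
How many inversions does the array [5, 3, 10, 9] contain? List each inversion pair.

Finding inversions in [5, 3, 10, 9]:

(0, 1): arr[0]=5 > arr[1]=3
(2, 3): arr[2]=10 > arr[3]=9

Total inversions: 2

The array has 2 inversion(s): (0,1), (2,3). Each pair (i,j) satisfies i < j and arr[i] > arr[j].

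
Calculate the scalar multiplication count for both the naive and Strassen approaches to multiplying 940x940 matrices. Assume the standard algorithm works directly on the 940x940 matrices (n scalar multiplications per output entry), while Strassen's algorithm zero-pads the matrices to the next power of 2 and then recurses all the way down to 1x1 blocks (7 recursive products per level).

Matrix multiplication for 940x940 matrices:

Strassen's algorithm requires power-of-2 dimensions. Pad 940x940 to 1024x1024 (next power of 2).

Standard algorithm: 940^3 = 830584000 multiplications
Strassen's algorithm: 7^(log2(1024)) = 7^10 = 282475249 multiplications
Savings: 830584000 - 282475249 = 548108751 multiplications

Standard: 830584000 multiplications (940^3). Strassen: 282475249 multiplications (7^10, after padding to 1024x1024). Strassen reduces 8 recursive multiplications to 7 at each level.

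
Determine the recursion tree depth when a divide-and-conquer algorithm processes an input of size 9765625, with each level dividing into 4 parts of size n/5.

For divide and conquer with division factor 5:

Problem sizes at each level:
Level 0: 9765625
Level 1: 1953125
Level 2: 390625
Level 3: 78125
Level 4: 15625
Level 5: 3125
Level 6: 625
Level 7: 125
Level 8: 25
Level 9: 5
Level 10: 1

The root is level 0 and the size-1 base case is level 10 (the tree spans levels 0 through 10, i.e. 11 levels counting the root), so the depth is the number of divisions: log_5(9765625) = 10

The recursion tree depth is log_5(9765625) = 10. At each level, the problem size is divided by 5, so it takes 10 divisions to reduce to a base case of size 1. The algorithm makes 4 recursive calls at each level.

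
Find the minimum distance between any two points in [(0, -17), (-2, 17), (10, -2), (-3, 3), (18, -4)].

Computing all pairwise distances among 5 points:

d((0, -17), (-2, 17)) = 34.0588
d((0, -17), (10, -2)) = 18.0278
d((0, -17), (-3, 3)) = 20.2237
d((0, -17), (18, -4)) = 22.2036
d((-2, 17), (10, -2)) = 22.4722
d((-2, 17), (-3, 3)) = 14.0357
d((-2, 17), (18, -4)) = 29.0
d((10, -2), (-3, 3)) = 13.9284
d((10, -2), (18, -4)) = 8.2462 <-- minimum
d((-3, 3), (18, -4)) = 22.1359

Closest pair: (10, -2) and (18, -4) with distance 8.2462

The closest pair is (10, -2) and (18, -4) with Euclidean distance 8.2462. For 5 points, brute-force pairwise comparison is shown above. For large n, the divide-and-conquer algorithm (sort by x, recurse on halves, check the dividing strip) achieves O(n log n).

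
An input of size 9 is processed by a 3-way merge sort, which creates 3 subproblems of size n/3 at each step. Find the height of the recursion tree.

For divide and conquer with division factor 3:

Problem sizes at each level:
Level 0: 9
Level 1: 3
Level 2: 1

The root is level 0 and the size-1 base case is level 2 (the tree spans levels 0 through 2, i.e. 3 levels counting the root), so the depth is the number of divisions: log_3(9) = 2

The recursion tree depth is log_3(9) = 2. At each level, the problem size is divided by 3, so it takes 2 divisions to reduce to a base case of size 1. The algorithm makes 3 recursive calls at each level.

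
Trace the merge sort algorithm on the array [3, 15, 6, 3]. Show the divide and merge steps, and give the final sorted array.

Merge sort trace:

Split: [3, 15, 6, 3] -> [3, 15] and [6, 3]
  Split: [3, 15] -> [3] and [15]
  Merge: [3] + [15] -> [3, 15]
  Split: [6, 3] -> [6] and [3]
  Merge: [6] + [3] -> [3, 6]
Merge: [3, 15] + [3, 6] -> [3, 3, 6, 15]

Final sorted array: [3, 3, 6, 15]

The merge sort proceeds by recursively splitting the array and merging sorted halves.
After all merges, the sorted array is [3, 3, 6, 15].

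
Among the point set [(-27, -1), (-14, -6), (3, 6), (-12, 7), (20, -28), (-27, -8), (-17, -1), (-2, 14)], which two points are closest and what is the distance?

Computing all pairwise distances among 8 points:

d((-27, -1), (-14, -6)) = 13.9284
d((-27, -1), (3, 6)) = 30.8058
d((-27, -1), (-12, 7)) = 17.0
d((-27, -1), (20, -28)) = 54.2033
d((-27, -1), (-27, -8)) = 7.0
d((-27, -1), (-17, -1)) = 10.0
d((-27, -1), (-2, 14)) = 29.1548
d((-14, -6), (3, 6)) = 20.8087
d((-14, -6), (-12, 7)) = 13.1529
d((-14, -6), (20, -28)) = 40.4969
d((-14, -6), (-27, -8)) = 13.1529
d((-14, -6), (-17, -1)) = 5.831 <-- minimum
d((-14, -6), (-2, 14)) = 23.3238
d((3, 6), (-12, 7)) = 15.0333
d((3, 6), (20, -28)) = 38.0132
d((3, 6), (-27, -8)) = 33.1059
d((3, 6), (-17, -1)) = 21.1896
d((3, 6), (-2, 14)) = 9.434
d((-12, 7), (20, -28)) = 47.4236
d((-12, 7), (-27, -8)) = 21.2132
d((-12, 7), (-17, -1)) = 9.434
d((-12, 7), (-2, 14)) = 12.2066
d((20, -28), (-27, -8)) = 51.0784
d((20, -28), (-17, -1)) = 45.8039
d((20, -28), (-2, 14)) = 47.4131
d((-27, -8), (-17, -1)) = 12.2066
d((-27, -8), (-2, 14)) = 33.3017
d((-17, -1), (-2, 14)) = 21.2132

Closest pair: (-14, -6) and (-17, -1) with distance 5.831

The closest pair is (-14, -6) and (-17, -1) with Euclidean distance 5.831. For 8 points, brute-force pairwise comparison is shown above. For large n, the divide-and-conquer algorithm (sort by x, recurse on halves, check the dividing strip) achieves O(n log n).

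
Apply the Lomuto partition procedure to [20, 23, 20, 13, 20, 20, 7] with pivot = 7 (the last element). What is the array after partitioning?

Lomuto partition with pivot = 7:

Initial array: [20, 23, 20, 13, 20, 20, 7]

arr[0]=20 > 7: no swap
arr[1]=23 > 7: no swap
arr[2]=20 > 7: no swap
arr[3]=13 > 7: no swap
arr[4]=20 > 7: no swap
arr[5]=20 > 7: no swap

Place pivot at position 0: [7, 23, 20, 13, 20, 20, 20]
Pivot position: 0

After partitioning with pivot 7, the array becomes [7, 23, 20, 13, 20, 20, 20]. The pivot is placed at index 0. All elements to the left of the pivot are <= 7, and all elements to the right are > 7.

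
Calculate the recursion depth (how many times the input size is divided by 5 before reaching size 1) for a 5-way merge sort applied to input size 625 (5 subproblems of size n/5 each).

For divide and conquer with division factor 5:

Problem sizes at each level:
Level 0: 625
Level 1: 125
Level 2: 25
Level 3: 5
Level 4: 1

The root is level 0 and the size-1 base case is level 4 (the tree spans levels 0 through 4, i.e. 5 levels counting the root), so the depth is the number of divisions: log_5(625) = 4

The recursion tree depth is log_5(625) = 4. At each level, the problem size is divided by 5, so it takes 4 divisions to reduce to a base case of size 1. The algorithm makes 5 recursive calls at each level.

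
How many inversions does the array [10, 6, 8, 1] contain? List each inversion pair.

Finding inversions in [10, 6, 8, 1]:

(0, 1): arr[0]=10 > arr[1]=6
(0, 2): arr[0]=10 > arr[2]=8
(0, 3): arr[0]=10 > arr[3]=1
(1, 3): arr[1]=6 > arr[3]=1
(2, 3): arr[2]=8 > arr[3]=1

Total inversions: 5

The array has 5 inversion(s): (0,1), (0,2), (0,3), (1,3), (2,3). Each pair (i,j) satisfies i < j and arr[i] > arr[j].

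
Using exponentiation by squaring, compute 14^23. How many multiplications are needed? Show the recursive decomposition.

Computing 14^23 by squaring (build up from 14^1; each line after the first costs one multiplication):

14^1 = 14
14^2 = (14^1)^2 = 14^2 = 196
14^4 = (14^2)^2 = 196^2 = 38416
14^5 = 14 * 14^4 = 14 * 38416 = 537824
14^10 = (14^5)^2 = 537824^2 = 289254654976
14^11 = 14 * 14^10 = 14 * 289254654976 = 4049565169664
14^22 = (14^11)^2 = 4049565169664^2 = 16398978063355821105872896
14^23 = 14 * 14^22 = 14 * 16398978063355821105872896 = 229585692886981495482220544

Result: 229585692886981495482220544
Multiplications needed: 7 (7 lines after 14^1)

14^23 = 229585692886981495482220544. Using exponentiation by squaring, this requires 7 multiplications. The key idea: if the exponent is even, square the half-power; if odd, multiply by the base once.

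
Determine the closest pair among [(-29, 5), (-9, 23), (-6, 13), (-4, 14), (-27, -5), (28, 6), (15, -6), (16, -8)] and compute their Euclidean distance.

Computing all pairwise distances among 8 points:

d((-29, 5), (-9, 23)) = 26.9072
d((-29, 5), (-6, 13)) = 24.3516
d((-29, 5), (-4, 14)) = 26.5707
d((-29, 5), (-27, -5)) = 10.198
d((-29, 5), (28, 6)) = 57.0088
d((-29, 5), (15, -6)) = 45.3542
d((-29, 5), (16, -8)) = 46.8402
d((-9, 23), (-6, 13)) = 10.4403
d((-9, 23), (-4, 14)) = 10.2956
d((-9, 23), (-27, -5)) = 33.2866
d((-9, 23), (28, 6)) = 40.7185
d((-9, 23), (15, -6)) = 37.6431
d((-9, 23), (16, -8)) = 39.8246
d((-6, 13), (-4, 14)) = 2.2361 <-- minimum
d((-6, 13), (-27, -5)) = 27.6586
d((-6, 13), (28, 6)) = 34.7131
d((-6, 13), (15, -6)) = 28.3196
d((-6, 13), (16, -8)) = 30.4138
d((-4, 14), (-27, -5)) = 29.8329
d((-4, 14), (28, 6)) = 32.9848
d((-4, 14), (15, -6)) = 27.5862
d((-4, 14), (16, -8)) = 29.7321
d((-27, -5), (28, 6)) = 56.0892
d((-27, -5), (15, -6)) = 42.0119
d((-27, -5), (16, -8)) = 43.1045
d((28, 6), (15, -6)) = 17.6918
d((28, 6), (16, -8)) = 18.4391
d((15, -6), (16, -8)) = 2.2361 <-- minimum

Minimum distance: 2.2361 (tie among 2 pairs: (-6, 13) and (-4, 14); (15, -6) and (16, -8))

The minimum Euclidean distance is 2.2361. There is a tie: 2 pairs achieve this minimum — (-6, 13) and (-4, 14); (15, -6) and (16, -8). Any of these is a valid closest pair. For 8 points, brute-force pairwise comparison is shown above. For large n, the divide-and-conquer algorithm (sort by x, recurse on halves, check the dividing strip) achieves O(n log n).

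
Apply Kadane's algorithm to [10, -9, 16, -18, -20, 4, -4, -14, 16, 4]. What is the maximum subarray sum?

Using Kadane's algorithm on [10, -9, 16, -18, -20, 4, -4, -14, 16, 4]:

Scanning through the array:
Position 1 (value -9): max_ending_here = 1, max_so_far = 10
Position 2 (value 16): max_ending_here = 17, max_so_far = 17
Position 3 (value -18): max_ending_here = -1, max_so_far = 17
Position 4 (value -20): max_ending_here = -20, max_so_far = 17
Position 5 (value 4): max_ending_here = 4, max_so_far = 17
Position 6 (value -4): max_ending_here = 0, max_so_far = 17
Position 7 (value -14): max_ending_here = -14, max_so_far = 17
Position 8 (value 16): max_ending_here = 16, max_so_far = 17
Position 9 (value 4): max_ending_here = 20, max_so_far = 20

Maximum subarray: [16, 4]
Maximum sum: 20

The maximum subarray is [16, 4] with sum 20. This subarray runs from index 8 to index 9.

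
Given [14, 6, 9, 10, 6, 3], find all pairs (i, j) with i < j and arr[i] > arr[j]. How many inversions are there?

Finding inversions in [14, 6, 9, 10, 6, 3]:

(0, 1): arr[0]=14 > arr[1]=6
(0, 2): arr[0]=14 > arr[2]=9
(0, 3): arr[0]=14 > arr[3]=10
(0, 4): arr[0]=14 > arr[4]=6
(0, 5): arr[0]=14 > arr[5]=3
(1, 5): arr[1]=6 > arr[5]=3
(2, 4): arr[2]=9 > arr[4]=6
(2, 5): arr[2]=9 > arr[5]=3
(3, 4): arr[3]=10 > arr[4]=6
(3, 5): arr[3]=10 > arr[5]=3
(4, 5): arr[4]=6 > arr[5]=3

Total inversions: 11

The array has 11 inversion(s): (0,1), (0,2), (0,3), (0,4), (0,5), (1,5), (2,4), (2,5), (3,4), (3,5), (4,5). Each pair (i,j) satisfies i < j and arr[i] > arr[j].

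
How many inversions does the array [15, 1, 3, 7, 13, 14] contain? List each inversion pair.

Finding inversions in [15, 1, 3, 7, 13, 14]:

(0, 1): arr[0]=15 > arr[1]=1
(0, 2): arr[0]=15 > arr[2]=3
(0, 3): arr[0]=15 > arr[3]=7
(0, 4): arr[0]=15 > arr[4]=13
(0, 5): arr[0]=15 > arr[5]=14

Total inversions: 5

The array has 5 inversion(s): (0,1), (0,2), (0,3), (0,4), (0,5). Each pair (i,j) satisfies i < j and arr[i] > arr[j].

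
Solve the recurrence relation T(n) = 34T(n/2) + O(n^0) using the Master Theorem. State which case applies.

Master Theorem for T(n) = 34T(n/2) + O(n^0):

a = 34, b = 2, c = 0
log_b(a) = log_2(34) = 5.0875

Case 1: c = 0 < log_2(34) = 5.0875
T(n) = O(n^(log_2 34))

For T(n) = 34T(n/2) + O(n^0): log_2(34) = 5.0875. This is Case 1 of the Master Theorem (c < log_b(a), work dominated by leaves), giving O(n^(log_2 34)).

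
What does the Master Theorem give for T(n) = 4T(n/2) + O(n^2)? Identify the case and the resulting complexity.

Master Theorem for T(n) = 4T(n/2) + O(n^2):

a = 4, b = 2, c = 2
log_b(a) = log_2(4) = 2.0000

Case 2: c = 2 = log_2(4) = 2.0000
T(n) = O(n^2 log n) = O(n^2 log n)

For T(n) = 4T(n/2) + O(n^2): log_2(4) = 2.0000. This is Case 2 of the Master Theorem (c = log_b(a), equal work at all levels), giving O(n^2 log n).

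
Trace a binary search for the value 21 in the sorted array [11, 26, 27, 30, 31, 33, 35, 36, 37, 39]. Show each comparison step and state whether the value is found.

Binary search for 21 in [11, 26, 27, 30, 31, 33, 35, 36, 37, 39]:

lo=0, hi=9, mid=4, arr[mid]=31 -> 31 > 21, search left half
lo=0, hi=3, mid=1, arr[mid]=26 -> 26 > 21, search left half
lo=0, hi=0, mid=0, arr[mid]=11 -> 11 < 21, search right half
lo=1 > hi=0, target 21 not found

Binary search determines that 21 is not in the array after 3 comparisons. The search space was exhausted without finding the target.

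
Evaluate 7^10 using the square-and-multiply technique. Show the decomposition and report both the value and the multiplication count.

Computing 7^10 by squaring (build up from 7^1; each line after the first costs one multiplication):

7^1 = 7
7^2 = (7^1)^2 = 7^2 = 49
7^4 = (7^2)^2 = 49^2 = 2401
7^5 = 7 * 7^4 = 7 * 2401 = 16807
7^10 = (7^5)^2 = 16807^2 = 282475249

Result: 282475249
Multiplications needed: 4 (4 lines after 7^1)

7^10 = 282475249. Using exponentiation by squaring, this requires 4 multiplications. The key idea: if the exponent is even, square the half-power; if odd, multiply by the base once.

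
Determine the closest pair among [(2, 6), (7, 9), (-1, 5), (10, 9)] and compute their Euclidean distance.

Computing all pairwise distances among 4 points:

d((2, 6), (7, 9)) = 5.831
d((2, 6), (-1, 5)) = 3.1623
d((2, 6), (10, 9)) = 8.544
d((7, 9), (-1, 5)) = 8.9443
d((7, 9), (10, 9)) = 3.0 <-- minimum
d((-1, 5), (10, 9)) = 11.7047

Closest pair: (7, 9) and (10, 9) with distance 3.0

The closest pair is (7, 9) and (10, 9) with Euclidean distance 3.0. For 4 points, brute-force pairwise comparison is shown above. For large n, the divide-and-conquer algorithm (sort by x, recurse on halves, check the dividing strip) achieves O(n log n).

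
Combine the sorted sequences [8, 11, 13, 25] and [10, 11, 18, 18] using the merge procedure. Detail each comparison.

Merging process:

Compare 8 vs 10: take 8 from left. Merged: [8]
Compare 11 vs 10: take 10 from right. Merged: [8, 10]
Compare 11 vs 11: take 11 from left. Merged: [8, 10, 11]
Compare 13 vs 11: take 11 from right. Merged: [8, 10, 11, 11]
Compare 13 vs 18: take 13 from left. Merged: [8, 10, 11, 11, 13]
Compare 25 vs 18: take 18 from right. Merged: [8, 10, 11, 11, 13, 18]
Compare 25 vs 18: take 18 from right. Merged: [8, 10, 11, 11, 13, 18, 18]
Append remaining from left: [25]. Merged: [8, 10, 11, 11, 13, 18, 18, 25]

Final merged array: [8, 10, 11, 11, 13, 18, 18, 25]
Total comparisons: 7

The merged array is [8, 10, 11, 11, 13, 18, 18, 25], requiring 7 comparisons. The merge step runs in O(n) time where n is the total number of elements.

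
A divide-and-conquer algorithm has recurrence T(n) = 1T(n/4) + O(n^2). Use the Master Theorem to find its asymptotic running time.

Master Theorem for T(n) = 1T(n/4) + O(n^2):

a = 1, b = 4, c = 2
log_b(a) = log_4(1) = 0.0000

Case 3: c = 2 > log_4(1) = 0.0000
T(n) = O(n^2) = O(n^2)

For T(n) = 1T(n/4) + O(n^2): log_4(1) = 0.0000. This is Case 3 of the Master Theorem (c > log_b(a), work dominated by root), giving O(n^2).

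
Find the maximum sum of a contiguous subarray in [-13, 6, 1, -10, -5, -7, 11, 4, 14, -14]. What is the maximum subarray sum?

Using Kadane's algorithm on [-13, 6, 1, -10, -5, -7, 11, 4, 14, -14]:

Scanning through the array:
Position 1 (value 6): max_ending_here = 6, max_so_far = 6
Position 2 (value 1): max_ending_here = 7, max_so_far = 7
Position 3 (value -10): max_ending_here = -3, max_so_far = 7
Position 4 (value -5): max_ending_here = -5, max_so_far = 7
Position 5 (value -7): max_ending_here = -7, max_so_far = 7
Position 6 (value 11): max_ending_here = 11, max_so_far = 11
Position 7 (value 4): max_ending_here = 15, max_so_far = 15
Position 8 (value 14): max_ending_here = 29, max_so_far = 29
Position 9 (value -14): max_ending_here = 15, max_so_far = 29

Maximum subarray: [11, 4, 14]
Maximum sum: 29

The maximum subarray is [11, 4, 14] with sum 29. This subarray runs from index 6 to index 8.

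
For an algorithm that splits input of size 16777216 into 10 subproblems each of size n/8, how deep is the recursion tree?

For divide and conquer with division factor 8:

Problem sizes at each level:
Level 0: 16777216
Level 1: 2097152
Level 2: 262144
Level 3: 32768
Level 4: 4096
Level 5: 512
Level 6: 64
Level 7: 8
Level 8: 1

The root is level 0 and the size-1 base case is level 8 (the tree spans levels 0 through 8, i.e. 9 levels counting the root), so the depth is the number of divisions: log_8(16777216) = 8

The recursion tree depth is log_8(16777216) = 8. At each level, the problem size is divided by 8, so it takes 8 divisions to reduce to a base case of size 1. The algorithm makes 10 recursive calls at each level.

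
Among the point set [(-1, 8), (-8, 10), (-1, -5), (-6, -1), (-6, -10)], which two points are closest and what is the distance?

Computing all pairwise distances among 5 points:

d((-1, 8), (-8, 10)) = 7.2801
d((-1, 8), (-1, -5)) = 13.0
d((-1, 8), (-6, -1)) = 10.2956
d((-1, 8), (-6, -10)) = 18.6815
d((-8, 10), (-1, -5)) = 16.5529
d((-8, 10), (-6, -1)) = 11.1803
d((-8, 10), (-6, -10)) = 20.0998
d((-1, -5), (-6, -1)) = 6.4031 <-- minimum
d((-1, -5), (-6, -10)) = 7.0711
d((-6, -1), (-6, -10)) = 9.0

Closest pair: (-1, -5) and (-6, -1) with distance 6.4031

The closest pair is (-1, -5) and (-6, -1) with Euclidean distance 6.4031. For 5 points, brute-force pairwise comparison is shown above. For large n, the divide-and-conquer algorithm (sort by x, recurse on halves, check the dividing strip) achieves O(n log n).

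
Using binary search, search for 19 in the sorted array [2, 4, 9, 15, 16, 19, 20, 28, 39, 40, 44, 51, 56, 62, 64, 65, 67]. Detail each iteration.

Binary search for 19 in [2, 4, 9, 15, 16, 19, 20, 28, 39, 40, 44, 51, 56, 62, 64, 65, 67]:

lo=0, hi=16, mid=8, arr[mid]=39 -> 39 > 19, search left half
lo=0, hi=7, mid=3, arr[mid]=15 -> 15 < 19, search right half
lo=4, hi=7, mid=5, arr[mid]=19 -> Found target at index 5!

Binary search finds 19 at index 5 after 3 comparisons. The search repeatedly halves the search space by comparing with the middle element.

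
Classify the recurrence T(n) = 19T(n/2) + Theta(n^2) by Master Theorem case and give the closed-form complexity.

Master Theorem for T(n) = 19T(n/2) + O(n^2):

a = 19, b = 2, c = 2
log_b(a) = log_2(19) = 4.2479

Case 1: c = 2 < log_2(19) = 4.2479
T(n) = O(n^(log_2 19))

For T(n) = 19T(n/2) + O(n^2): log_2(19) = 4.2479. This is Case 1 of the Master Theorem (c < log_b(a), work dominated by leaves), giving O(n^(log_2 19)).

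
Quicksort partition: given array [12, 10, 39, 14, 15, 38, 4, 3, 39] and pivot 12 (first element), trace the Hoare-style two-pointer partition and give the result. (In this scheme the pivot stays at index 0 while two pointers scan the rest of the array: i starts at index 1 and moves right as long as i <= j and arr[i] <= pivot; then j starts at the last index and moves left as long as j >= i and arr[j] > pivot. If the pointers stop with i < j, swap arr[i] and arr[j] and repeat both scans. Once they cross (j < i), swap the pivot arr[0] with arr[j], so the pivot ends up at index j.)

Hoare-style two-pointer partition with pivot = 12:

Initial array: [12, 10, 39, 14, 15, 38, 4, 3, 39]

Pointers start at i = 1, j = 8.
i stops at index 2 (arr[2]=39 > 12), j stops at index 7 (arr[7]=3 <= 12): swap arr[2] and arr[7], array becomes [12, 10, 3, 14, 15, 38, 4, 39, 39]
i stops at index 3 (arr[3]=14 > 12), j stops at index 6 (arr[6]=4 <= 12): swap arr[3] and arr[6], array becomes [12, 10, 3, 4, 15, 38, 14, 39, 39]
i ends at 4, j ends at 3: the pointers have crossed (j < i), so scanning stops.

Swap pivot arr[0] with arr[3] to place pivot at position 3: [4, 10, 3, 12, 15, 38, 14, 39, 39]
Pivot position: 3

After partitioning with pivot 12, the array becomes [4, 10, 3, 12, 15, 38, 14, 39, 39]. The pivot is placed at index 3. All elements to the left of the pivot are <= 12, and all elements to the right are > 12.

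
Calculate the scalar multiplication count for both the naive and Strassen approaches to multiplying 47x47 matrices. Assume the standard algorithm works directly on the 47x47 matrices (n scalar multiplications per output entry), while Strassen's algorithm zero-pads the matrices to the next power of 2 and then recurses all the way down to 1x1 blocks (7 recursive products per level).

Matrix multiplication for 47x47 matrices:

Strassen's algorithm requires power-of-2 dimensions. Pad 47x47 to 64x64 (next power of 2).

Standard algorithm: 47^3 = 103823 multiplications
Strassen's algorithm: 7^(log2(64)) = 7^6 = 117649 multiplications
Difference: 103823 - 117649 = -13826 (Strassen uses MORE here due to padding overhead — for small or just-over-power-of-2 n, padding can outweigh the per-level savings)

Standard: 103823 multiplications (47^3). Strassen: 117649 multiplications (7^6, after padding to 64x64). Strassen reduces 8 recursive multiplications to 7 at each level.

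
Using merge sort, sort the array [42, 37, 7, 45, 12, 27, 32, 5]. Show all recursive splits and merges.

Merge sort trace:

Split: [42, 37, 7, 45, 12, 27, 32, 5] -> [42, 37, 7, 45] and [12, 27, 32, 5]
  Split: [42, 37, 7, 45] -> [42, 37] and [7, 45]
    Split: [42, 37] -> [42] and [37]
    Merge: [42] + [37] -> [37, 42]
    Split: [7, 45] -> [7] and [45]
    Merge: [7] + [45] -> [7, 45]
  Merge: [37, 42] + [7, 45] -> [7, 37, 42, 45]
  Split: [12, 27, 32, 5] -> [12, 27] and [32, 5]
    Split: [12, 27] -> [12] and [27]
    Merge: [12] + [27] -> [12, 27]
    Split: [32, 5] -> [32] and [5]
    Merge: [32] + [5] -> [5, 32]
  Merge: [12, 27] + [5, 32] -> [5, 12, 27, 32]
Merge: [7, 37, 42, 45] + [5, 12, 27, 32] -> [5, 7, 12, 27, 32, 37, 42, 45]

Final sorted array: [5, 7, 12, 27, 32, 37, 42, 45]

The merge sort proceeds by recursively splitting the array and merging sorted halves.
After all merges, the sorted array is [5, 7, 12, 27, 32, 37, 42, 45].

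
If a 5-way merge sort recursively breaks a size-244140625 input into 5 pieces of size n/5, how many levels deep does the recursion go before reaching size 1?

For divide and conquer with division factor 5:

Problem sizes at each level:
Level 0: 244140625
Level 1: 48828125
Level 2: 9765625
Level 3: 1953125
Level 4: 390625
Level 5: 78125
Level 6: 15625
Level 7: 3125
Level 8: 625
Level 9: 125
Level 10: 25
Level 11: 5
Level 12: 1

The root is level 0 and the size-1 base case is level 12 (the tree spans levels 0 through 12, i.e. 13 levels counting the root), so the depth is the number of divisions: log_5(244140625) = 12

The recursion tree depth is log_5(244140625) = 12. At each level, the problem size is divided by 5, so it takes 12 divisions to reduce to a base case of size 1. The algorithm makes 5 recursive calls at each level.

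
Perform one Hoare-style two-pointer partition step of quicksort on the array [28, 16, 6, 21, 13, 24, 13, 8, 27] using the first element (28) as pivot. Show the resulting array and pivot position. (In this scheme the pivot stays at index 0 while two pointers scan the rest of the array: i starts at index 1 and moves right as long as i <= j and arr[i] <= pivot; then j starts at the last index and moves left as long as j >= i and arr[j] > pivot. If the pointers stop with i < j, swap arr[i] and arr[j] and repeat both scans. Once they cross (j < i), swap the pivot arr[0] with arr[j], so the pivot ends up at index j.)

Hoare-style two-pointer partition with pivot = 28:

Initial array: [28, 16, 6, 21, 13, 24, 13, 8, 27]

Pointers start at i = 1, j = 8.
i ends at 9, j ends at 8: the pointers have crossed (j < i), so scanning stops.

Swap pivot arr[0] with arr[8] to place pivot at position 8: [27, 16, 6, 21, 13, 24, 13, 8, 28]
Pivot position: 8

After partitioning with pivot 28, the array becomes [27, 16, 6, 21, 13, 24, 13, 8, 28]. The pivot is placed at index 8. All elements to the left of the pivot are <= 28, and all elements to the right are > 28.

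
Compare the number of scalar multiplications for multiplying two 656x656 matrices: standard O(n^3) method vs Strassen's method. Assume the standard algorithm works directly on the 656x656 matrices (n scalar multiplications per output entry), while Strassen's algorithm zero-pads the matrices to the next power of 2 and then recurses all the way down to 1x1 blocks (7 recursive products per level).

Matrix multiplication for 656x656 matrices:

Strassen's algorithm requires power-of-2 dimensions. Pad 656x656 to 1024x1024 (next power of 2).

Standard algorithm: 656^3 = 282300416 multiplications
Strassen's algorithm: 7^(log2(1024)) = 7^10 = 282475249 multiplications
Difference: 282300416 - 282475249 = -174833 (Strassen uses MORE here due to padding overhead — for small or just-over-power-of-2 n, padding can outweigh the per-level savings)

Standard: 282300416 multiplications (656^3). Strassen: 282475249 multiplications (7^10, after padding to 1024x1024). Strassen reduces 8 recursive multiplications to 7 at each level.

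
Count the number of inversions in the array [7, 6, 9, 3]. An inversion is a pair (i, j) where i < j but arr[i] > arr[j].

Finding inversions in [7, 6, 9, 3]:

(0, 1): arr[0]=7 > arr[1]=6
(0, 3): arr[0]=7 > arr[3]=3
(1, 3): arr[1]=6 > arr[3]=3
(2, 3): arr[2]=9 > arr[3]=3

Total inversions: 4

The array has 4 inversion(s): (0,1), (0,3), (1,3), (2,3). Each pair (i,j) satisfies i < j and arr[i] > arr[j].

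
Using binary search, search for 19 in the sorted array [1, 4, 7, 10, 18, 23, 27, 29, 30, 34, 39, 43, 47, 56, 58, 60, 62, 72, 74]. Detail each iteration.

Binary search for 19 in [1, 4, 7, 10, 18, 23, 27, 29, 30, 34, 39, 43, 47, 56, 58, 60, 62, 72, 74]:

lo=0, hi=18, mid=9, arr[mid]=34 -> 34 > 19, search left half
lo=0, hi=8, mid=4, arr[mid]=18 -> 18 < 19, search right half
lo=5, hi=8, mid=6, arr[mid]=27 -> 27 > 19, search left half
lo=5, hi=5, mid=5, arr[mid]=23 -> 23 > 19, search left half
lo=5 > hi=4, target 19 not found

Binary search determines that 19 is not in the array after 4 comparisons. The search space was exhausted without finding the target.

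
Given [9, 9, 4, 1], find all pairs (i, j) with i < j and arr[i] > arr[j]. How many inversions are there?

Finding inversions in [9, 9, 4, 1]:

(0, 2): arr[0]=9 > arr[2]=4
(0, 3): arr[0]=9 > arr[3]=1
(1, 2): arr[1]=9 > arr[2]=4
(1, 3): arr[1]=9 > arr[3]=1
(2, 3): arr[2]=4 > arr[3]=1

Total inversions: 5

The array has 5 inversion(s): (0,2), (0,3), (1,2), (1,3), (2,3). Each pair (i,j) satisfies i < j and arr[i] > arr[j].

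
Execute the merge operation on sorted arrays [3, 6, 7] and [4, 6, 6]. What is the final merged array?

Merging process:

Compare 3 vs 4: take 3 from left. Merged: [3]
Compare 6 vs 4: take 4 from right. Merged: [3, 4]
Compare 6 vs 6: take 6 from left. Merged: [3, 4, 6]
Compare 7 vs 6: take 6 from right. Merged: [3, 4, 6, 6]
Compare 7 vs 6: take 6 from right. Merged: [3, 4, 6, 6, 6]
Append remaining from left: [7]. Merged: [3, 4, 6, 6, 6, 7]

Final merged array: [3, 4, 6, 6, 6, 7]
Total comparisons: 5

The merged array is [3, 4, 6, 6, 6, 7], requiring 5 comparisons. The merge step runs in O(n) time where n is the total number of elements.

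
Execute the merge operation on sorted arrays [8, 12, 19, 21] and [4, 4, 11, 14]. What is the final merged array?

Merging process:

Compare 8 vs 4: take 4 from right. Merged: [4]
Compare 8 vs 4: take 4 from right. Merged: [4, 4]
Compare 8 vs 11: take 8 from left. Merged: [4, 4, 8]
Compare 12 vs 11: take 11 from right. Merged: [4, 4, 8, 11]
Compare 12 vs 14: take 12 from left. Merged: [4, 4, 8, 11, 12]
Compare 19 vs 14: take 14 from right. Merged: [4, 4, 8, 11, 12, 14]
Append remaining from left: [19, 21]. Merged: [4, 4, 8, 11, 12, 14, 19, 21]

Final merged array: [4, 4, 8, 11, 12, 14, 19, 21]
Total comparisons: 6

The merged array is [4, 4, 8, 11, 12, 14, 19, 21], requiring 6 comparisons. The merge step runs in O(n) time where n is the total number of elements.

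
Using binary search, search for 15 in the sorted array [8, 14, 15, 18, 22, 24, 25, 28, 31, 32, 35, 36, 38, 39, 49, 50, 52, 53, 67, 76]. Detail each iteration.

Binary search for 15 in [8, 14, 15, 18, 22, 24, 25, 28, 31, 32, 35, 36, 38, 39, 49, 50, 52, 53, 67, 76]:

lo=0, hi=19, mid=9, arr[mid]=32 -> 32 > 15, search left half
lo=0, hi=8, mid=4, arr[mid]=22 -> 22 > 15, search left half
lo=0, hi=3, mid=1, arr[mid]=14 -> 14 < 15, search right half
lo=2, hi=3, mid=2, arr[mid]=15 -> Found target at index 2!

Binary search finds 15 at index 2 after 4 comparisons. The search repeatedly halves the search space by comparing with the middle element.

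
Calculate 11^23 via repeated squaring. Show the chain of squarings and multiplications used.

Computing 11^23 by squaring (build up from 11^1; each line after the first costs one multiplication):

11^1 = 11
11^2 = (11^1)^2 = 11^2 = 121
11^4 = (11^2)^2 = 121^2 = 14641
11^5 = 11 * 11^4 = 11 * 14641 = 161051
11^10 = (11^5)^2 = 161051^2 = 25937424601
11^11 = 11 * 11^10 = 11 * 25937424601 = 285311670611
11^22 = (11^11)^2 = 285311670611^2 = 81402749386839761113321
11^23 = 11 * 11^22 = 11 * 81402749386839761113321 = 895430243255237372246531

Result: 895430243255237372246531
Multiplications needed: 7 (7 lines after 11^1)

11^23 = 895430243255237372246531. Using exponentiation by squaring, this requires 7 multiplications. The key idea: if the exponent is even, square the half-power; if odd, multiply by the base once.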